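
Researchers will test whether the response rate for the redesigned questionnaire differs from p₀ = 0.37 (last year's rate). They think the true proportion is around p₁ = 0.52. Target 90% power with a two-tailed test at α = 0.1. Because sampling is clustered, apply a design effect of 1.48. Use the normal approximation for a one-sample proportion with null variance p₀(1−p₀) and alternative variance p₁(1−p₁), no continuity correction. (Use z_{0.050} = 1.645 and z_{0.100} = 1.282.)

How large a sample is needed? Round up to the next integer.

n = 136

n = [z_{α/2}·√(p₀q₀) + z_β·√(p₁q₁)]² / (p₁ − p₀)²
  = [1.645·√(0.37·0.63) + 1.282·√(0.52·0.48)]² / (0.15)²
  = [1.645·0.4828 + 1.282·0.4996]² / 0.0225
  = [1.4347]² / 0.0225
  = 91.48
Design effect: 1.48 × 91.48 = 135.39.
Round up → n = 136.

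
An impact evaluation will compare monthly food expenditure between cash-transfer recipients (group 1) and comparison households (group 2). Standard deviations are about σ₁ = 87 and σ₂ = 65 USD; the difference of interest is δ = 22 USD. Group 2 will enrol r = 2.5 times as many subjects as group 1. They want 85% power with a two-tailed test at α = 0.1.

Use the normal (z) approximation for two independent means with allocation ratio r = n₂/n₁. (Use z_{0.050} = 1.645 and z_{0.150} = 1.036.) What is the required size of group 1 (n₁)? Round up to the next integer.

n₁ = (z_{α/2} + z_β)² · (σ₁² + σ₂²/r) / δ²
   = (1.645 + 1.036)² · (87² + 65²/2.5) / 22²
   = 7.1878 · (7569 + 1690) / 484
   = 7.1878 · 9259 / 484
   = 137.50
Round up → n₁ = 138; n₂ = r·n₁ = 2.5 × 138 = 345.

n₁ = 138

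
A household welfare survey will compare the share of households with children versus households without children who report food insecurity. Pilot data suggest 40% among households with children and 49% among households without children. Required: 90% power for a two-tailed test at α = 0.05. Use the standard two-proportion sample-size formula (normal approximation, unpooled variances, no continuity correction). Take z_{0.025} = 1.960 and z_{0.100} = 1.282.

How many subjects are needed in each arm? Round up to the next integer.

n = (z_{α/2} + z_β)² · [p₁(1−p₁) + p₂(1−p₂)] / (p₁ − p₂)²
  = (1.960 + 1.282)² · (0.40·0.60 + 0.49·0.51) / (-0.09)²
  = (3.242)² · (0.2400 + 0.2499) / 0.0081
  = 10.5106 · 0.4899 / 0.0081
  = 635.69
Round up → n = 636 per group.

n = 636 per group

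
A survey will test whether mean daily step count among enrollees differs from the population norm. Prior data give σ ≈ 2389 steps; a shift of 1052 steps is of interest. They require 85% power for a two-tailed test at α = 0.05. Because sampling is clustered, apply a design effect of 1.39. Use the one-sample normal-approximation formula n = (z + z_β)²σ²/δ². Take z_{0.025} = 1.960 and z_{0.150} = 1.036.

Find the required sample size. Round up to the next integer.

n = (z_{α/2} + z_β)² · σ² / δ²
  = (1.960 + 1.036)² · 2389² / 1052²
  = 8.9760 · 5707321 / 1106704
  = 46.29
Design effect: 1.39 × 46.29 = 64.34.
Round up → n = 65.

n = 65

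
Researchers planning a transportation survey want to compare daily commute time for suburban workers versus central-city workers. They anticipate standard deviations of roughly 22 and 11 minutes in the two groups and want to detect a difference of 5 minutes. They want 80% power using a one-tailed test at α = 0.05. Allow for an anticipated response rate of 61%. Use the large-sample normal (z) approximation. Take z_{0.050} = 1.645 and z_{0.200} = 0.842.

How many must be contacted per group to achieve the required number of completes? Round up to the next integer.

n = (z_α + z_β)² · (σ₁² + σ₂²) / δ²
  = (1.645 + 0.842)² · (22² + 11² = 605) / 5²
  = 6.1852 · 605 / 25
  = 149.68
Adjust for 61% response: 149.68 / 0.61 = 245.38.
Round up → n = 246 per group.

n = 246 per group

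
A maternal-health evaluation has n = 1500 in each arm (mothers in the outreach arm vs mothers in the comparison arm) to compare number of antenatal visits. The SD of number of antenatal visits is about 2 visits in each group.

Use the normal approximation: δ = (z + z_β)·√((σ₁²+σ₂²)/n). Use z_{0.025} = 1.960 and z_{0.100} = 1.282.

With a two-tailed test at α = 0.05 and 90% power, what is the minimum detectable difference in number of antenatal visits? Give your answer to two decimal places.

δ = (z_{α/2} + z_β) · √((σ₁²+σ₂²)/n)
  = (1.960 + 1.282) · √(8/1500)
  = 3.242 · √0.00533
  = 3.242 · 0.0730
  = 0.2368

Minimum detectable difference ≈ 0.24 visits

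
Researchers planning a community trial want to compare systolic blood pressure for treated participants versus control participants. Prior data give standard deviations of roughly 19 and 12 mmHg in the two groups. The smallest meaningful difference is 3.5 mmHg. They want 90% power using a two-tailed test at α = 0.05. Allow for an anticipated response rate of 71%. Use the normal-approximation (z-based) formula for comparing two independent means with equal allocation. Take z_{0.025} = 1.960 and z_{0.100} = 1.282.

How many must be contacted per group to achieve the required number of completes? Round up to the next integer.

n = (z_{α/2} + z_β)² · (σ₁² + σ₂²) / δ²
  = (1.960 + 1.282)² · (19² + 12² = 505) / 3.5²
  = 10.5106 · 505 / 12.25
  = 433.29
Adjust for 71% response: 433.29 / 0.71 = 610.27.
Round up → n = 611 per group.

n = 611 per group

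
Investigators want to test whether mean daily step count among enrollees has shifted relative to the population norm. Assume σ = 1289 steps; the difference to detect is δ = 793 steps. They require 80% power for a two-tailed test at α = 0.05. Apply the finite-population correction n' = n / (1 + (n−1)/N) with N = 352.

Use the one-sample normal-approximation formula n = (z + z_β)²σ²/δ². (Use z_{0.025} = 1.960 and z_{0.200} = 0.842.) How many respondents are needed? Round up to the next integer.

n = (z_{α/2} + z_β)² · σ² / δ²
  = (1.960 + 0.842)² · 1289² / 793²
  = 7.8512 · 1661521 / 628849
  = 20.74
Finite-population correction (N = 352): 20.74 / (1 + (20.74 − 1)/352) = 19.64.
Round up → n = 20.

n = 20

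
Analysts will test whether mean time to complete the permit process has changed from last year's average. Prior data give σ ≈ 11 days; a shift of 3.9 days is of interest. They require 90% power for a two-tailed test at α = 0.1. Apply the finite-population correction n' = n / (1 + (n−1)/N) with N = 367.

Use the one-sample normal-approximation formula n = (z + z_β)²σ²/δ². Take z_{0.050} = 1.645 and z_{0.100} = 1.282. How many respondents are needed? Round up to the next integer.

n = (z_{α/2} + z_β)² · σ² / δ²
  = (1.645 + 1.282)² · 11² / 3.9²
  = 8.5673 · 121 / 15.21
  = 68.16
Finite-population correction (N = 367): 68.16 / (1 + (68.16 − 1)/367) = 57.61.
Round up → n = 58.

n = 58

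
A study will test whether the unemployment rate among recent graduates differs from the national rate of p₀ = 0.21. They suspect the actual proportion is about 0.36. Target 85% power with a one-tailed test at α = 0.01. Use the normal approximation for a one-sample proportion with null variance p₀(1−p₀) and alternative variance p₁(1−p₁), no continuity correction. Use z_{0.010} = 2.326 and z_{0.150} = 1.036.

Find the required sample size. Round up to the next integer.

n = 93

n = [z_α·√(p₀q₀) + z_β·√(p₁q₁)]² / (p₁ − p₀)²
  = [2.326·√(0.21·0.79) + 1.036·√(0.36·0.64)]² / (0.15)²
  = [2.326·0.4073 + 1.036·0.4800]² / 0.0225
  = [1.4447]² / 0.0225
  = 92.76
Round up → n = 93.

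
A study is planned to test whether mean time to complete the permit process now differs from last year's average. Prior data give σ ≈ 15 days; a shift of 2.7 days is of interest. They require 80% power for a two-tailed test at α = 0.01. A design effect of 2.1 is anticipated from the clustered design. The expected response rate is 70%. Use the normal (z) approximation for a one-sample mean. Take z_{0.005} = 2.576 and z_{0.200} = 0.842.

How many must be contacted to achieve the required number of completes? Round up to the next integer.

n = (z_{α/2} + z_β)² · σ² / δ²
  = (2.576 + 0.842)² · 15² / 2.7²
  = 11.6827 · 225 / 7.29
  = 360.58
Design effect: 2.1 × 360.58 = 757.21.
Adjust for 70% response: 757.21 / 0.70 = 1081.73.
Round up → n = 1082.

n = 1082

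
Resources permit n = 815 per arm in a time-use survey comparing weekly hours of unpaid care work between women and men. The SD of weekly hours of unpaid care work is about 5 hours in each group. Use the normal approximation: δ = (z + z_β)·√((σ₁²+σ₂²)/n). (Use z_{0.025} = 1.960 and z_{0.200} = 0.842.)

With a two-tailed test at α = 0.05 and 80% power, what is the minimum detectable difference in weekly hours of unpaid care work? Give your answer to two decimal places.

Minimum detectable difference ≈ 0.69 hours

δ = (z_{α/2} + z_β) · √((σ₁²+σ₂²)/n)
  = (1.960 + 0.842) · √(50/815)
  = 2.802 · √0.06135
  = 2.802 · 0.2477
  = 0.6940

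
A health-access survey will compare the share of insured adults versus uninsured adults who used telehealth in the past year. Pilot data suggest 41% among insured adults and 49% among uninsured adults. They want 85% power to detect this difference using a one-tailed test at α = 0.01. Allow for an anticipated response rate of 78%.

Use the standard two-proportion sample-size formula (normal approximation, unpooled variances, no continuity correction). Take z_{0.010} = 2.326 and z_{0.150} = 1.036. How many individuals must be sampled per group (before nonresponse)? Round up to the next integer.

n = 1114 per group

n = (z_α + z_β)² · [p₁(1−p₁) + p₂(1−p₂)] / (p₁ − p₂)²
  = (2.326 + 1.036)² · (0.41·0.59 + 0.49·0.51) / (-0.08)²
  = (3.362)² · (0.2419 + 0.2499) / 0.0064
  = 11.3030 · 0.4918 / 0.0064
  = 868.57
Adjust for 78% response: 868.57 / 0.78 = 1113.55.
Round up → n = 1114 per group.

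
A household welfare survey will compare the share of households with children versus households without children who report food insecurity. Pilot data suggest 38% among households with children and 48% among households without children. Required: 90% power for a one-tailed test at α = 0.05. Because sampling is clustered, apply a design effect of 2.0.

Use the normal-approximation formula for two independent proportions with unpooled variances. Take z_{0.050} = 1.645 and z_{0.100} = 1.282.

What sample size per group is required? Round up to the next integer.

n = (z_α + z_β)² · [p₁(1−p₁) + p₂(1−p₂)] / (p₁ − p₂)²
  = (1.645 + 1.282)² · (0.38·0.62 + 0.48·0.52) / (-0.10)²
  = (2.927)² · (0.2356 + 0.2496) / 0.0100
  = 8.5673 · 0.4852 / 0.0100
  = 415.69
Design effect: 2.0 × 415.69 = 831.37.
Round up → n = 832 per group.

n = 832 per group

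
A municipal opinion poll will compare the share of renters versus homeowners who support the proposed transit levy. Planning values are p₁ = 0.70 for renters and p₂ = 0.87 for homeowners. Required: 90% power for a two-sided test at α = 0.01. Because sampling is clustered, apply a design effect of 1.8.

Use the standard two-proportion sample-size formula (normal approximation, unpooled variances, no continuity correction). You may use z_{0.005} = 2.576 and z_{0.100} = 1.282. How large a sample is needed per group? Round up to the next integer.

n = (z_{α/2} + z_β)² · [p₁(1−p₁) + p₂(1−p₂)] / (p₁ − p₂)²
  = (2.576 + 1.282)² · (0.70·0.30 + 0.87·0.13) / (-0.17)²
  = (3.858)² · (0.2100 + 0.1131) / 0.0289
  = 14.8842 · 0.3231 / 0.0289
  = 166.40
Design effect: 1.8 × 166.40 = 299.53.
Round up → n = 300 per group.

n = 300 per group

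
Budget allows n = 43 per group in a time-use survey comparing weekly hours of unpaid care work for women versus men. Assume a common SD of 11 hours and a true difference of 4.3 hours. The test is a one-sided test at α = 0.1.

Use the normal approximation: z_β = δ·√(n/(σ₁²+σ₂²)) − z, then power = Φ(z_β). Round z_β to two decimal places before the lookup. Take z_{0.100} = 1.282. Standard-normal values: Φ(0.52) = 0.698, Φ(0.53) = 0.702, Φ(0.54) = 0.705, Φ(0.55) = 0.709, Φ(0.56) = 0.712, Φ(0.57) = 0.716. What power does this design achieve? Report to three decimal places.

z_β = δ·√(n/(σ₁²+σ₂²)) − z_α
    = 4.3 · √(43/242) − 1.282
    = 4.3 · 0.42153 − 1.282
    = 1.8126 − 1.282 = 0.5306 → 0.53
Power = Φ(0.53) = 0.702.

Power ≈ 0.702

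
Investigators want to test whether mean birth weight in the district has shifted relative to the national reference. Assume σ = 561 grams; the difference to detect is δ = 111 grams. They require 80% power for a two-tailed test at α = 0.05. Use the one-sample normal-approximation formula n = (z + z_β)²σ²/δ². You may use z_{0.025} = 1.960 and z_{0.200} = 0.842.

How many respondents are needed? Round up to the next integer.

n = 201

n = (z_{α/2} + z_β)² · σ² / δ²
  = (1.960 + 0.842)² · 561² / 111²
  = 7.8512 · 314721 / 12321
  = 200.55
Round up → n = 201.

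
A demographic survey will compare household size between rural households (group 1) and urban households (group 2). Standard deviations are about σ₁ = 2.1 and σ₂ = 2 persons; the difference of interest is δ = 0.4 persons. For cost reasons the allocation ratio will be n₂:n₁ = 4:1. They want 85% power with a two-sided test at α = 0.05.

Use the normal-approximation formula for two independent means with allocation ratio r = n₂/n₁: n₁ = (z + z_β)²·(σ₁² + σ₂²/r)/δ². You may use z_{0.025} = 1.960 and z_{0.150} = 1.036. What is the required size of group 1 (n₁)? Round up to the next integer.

n₁ = 304

n₁ = (z_{α/2} + z_β)² · (σ₁² + σ₂²/r) / δ²
   = (1.960 + 1.036)² · (2.1² + 2²/4) / 0.4²
   = 8.9760 · (4.41 + 1) / 0.16
   = 8.9760 · 5.41 / 0.16
   = 303.50
Round up → n₁ = 304; n₂ = r·n₁ = 4 × 304 = 1216.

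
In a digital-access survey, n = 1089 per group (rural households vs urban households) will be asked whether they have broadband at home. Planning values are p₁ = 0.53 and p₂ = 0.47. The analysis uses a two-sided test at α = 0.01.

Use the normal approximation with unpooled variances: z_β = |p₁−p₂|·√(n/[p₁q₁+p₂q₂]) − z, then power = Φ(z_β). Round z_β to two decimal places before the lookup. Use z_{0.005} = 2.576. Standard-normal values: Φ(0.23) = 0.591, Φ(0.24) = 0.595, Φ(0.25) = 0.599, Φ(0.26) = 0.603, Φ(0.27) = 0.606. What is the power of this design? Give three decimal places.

z_β = |p₁−p₂|·√(n/[p₁q₁+p₂q₂]) − z_{α/2}
    = 0.06 · √(1089/0.4982) − 2.576
    = 0.06 · 46.7533 − 2.576
    = 2.8052 − 2.576 = 0.2292 → 0.23
Power = Φ(0.23) = 0.591.

Power ≈ 0.591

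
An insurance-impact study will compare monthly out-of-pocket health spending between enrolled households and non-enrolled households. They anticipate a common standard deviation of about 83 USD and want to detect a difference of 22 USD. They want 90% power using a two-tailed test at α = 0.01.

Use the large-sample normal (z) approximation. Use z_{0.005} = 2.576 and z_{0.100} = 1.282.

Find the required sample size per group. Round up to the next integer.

n = (z_{α/2} + z_β)² · (σ₁² + σ₂²) / δ²
  = (2.576 + 1.282)² · (2·83² = 13778) / 22²
  = 14.8842 · 13778 / 484
  = 423.71
Round up → n = 424 per group.

n = 424 per group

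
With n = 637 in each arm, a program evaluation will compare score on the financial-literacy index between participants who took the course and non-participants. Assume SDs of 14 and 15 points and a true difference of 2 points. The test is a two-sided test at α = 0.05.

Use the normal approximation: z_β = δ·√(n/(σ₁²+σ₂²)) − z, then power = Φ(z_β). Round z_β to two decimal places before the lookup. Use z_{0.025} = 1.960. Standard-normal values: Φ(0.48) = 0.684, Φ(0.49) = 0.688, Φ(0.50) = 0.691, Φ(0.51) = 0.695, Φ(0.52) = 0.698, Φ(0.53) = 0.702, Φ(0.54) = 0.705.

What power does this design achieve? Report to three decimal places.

Power ≈ 0.691

z_β = δ·√(n/(σ₁²+σ₂²)) − z_{α/2}
    = 2 · √(637/421) − 1.960
    = 2 · 1.23007 − 1.960
    = 2.4601 − 1.960 = 0.5001 → 0.50
Power = Φ(0.50) = 0.691.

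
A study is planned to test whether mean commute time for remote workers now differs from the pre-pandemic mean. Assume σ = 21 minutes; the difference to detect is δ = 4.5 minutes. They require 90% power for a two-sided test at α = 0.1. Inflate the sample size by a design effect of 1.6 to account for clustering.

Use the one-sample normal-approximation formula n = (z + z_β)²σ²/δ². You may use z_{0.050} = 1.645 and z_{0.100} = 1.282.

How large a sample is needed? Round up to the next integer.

n = 299

n = (z_{α/2} + z_β)² · σ² / δ²
  = (1.645 + 1.282)² · 21² / 4.5²
  = 8.5673 · 441 / 20.25
  = 186.58
Design effect: 1.6 × 186.58 = 298.52.
Round up → n = 299.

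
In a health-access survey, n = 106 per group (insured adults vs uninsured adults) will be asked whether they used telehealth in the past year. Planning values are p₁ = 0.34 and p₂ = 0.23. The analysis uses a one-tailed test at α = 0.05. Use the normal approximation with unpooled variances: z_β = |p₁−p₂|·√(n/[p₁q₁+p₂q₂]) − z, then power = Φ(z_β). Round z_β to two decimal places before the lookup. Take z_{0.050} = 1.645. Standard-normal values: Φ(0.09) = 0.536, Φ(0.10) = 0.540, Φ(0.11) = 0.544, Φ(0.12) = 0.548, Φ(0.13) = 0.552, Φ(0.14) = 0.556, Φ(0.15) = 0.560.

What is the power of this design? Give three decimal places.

z_β = |p₁−p₂|·√(n/[p₁q₁+p₂q₂]) − z_α
    = 0.11 · √(106/0.4015) − 1.645
    = 0.11 · 16.2484 − 1.645
    = 1.7873 − 1.645 = 0.1423 → 0.14
Power = Φ(0.14) = 0.556.

Power ≈ 0.556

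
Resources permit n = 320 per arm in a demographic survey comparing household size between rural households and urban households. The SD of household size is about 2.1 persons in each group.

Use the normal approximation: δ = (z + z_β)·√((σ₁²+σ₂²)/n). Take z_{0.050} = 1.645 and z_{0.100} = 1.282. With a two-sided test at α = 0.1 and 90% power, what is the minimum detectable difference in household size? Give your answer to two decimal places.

Minimum detectable difference ≈ 0.49 persons

δ = (z_{α/2} + z_β) · √((σ₁²+σ₂²)/n)
  = (1.645 + 1.282) · √(8.82/320)
  = 2.927 · √0.02756
  = 2.927 · 0.1660
  = 0.4859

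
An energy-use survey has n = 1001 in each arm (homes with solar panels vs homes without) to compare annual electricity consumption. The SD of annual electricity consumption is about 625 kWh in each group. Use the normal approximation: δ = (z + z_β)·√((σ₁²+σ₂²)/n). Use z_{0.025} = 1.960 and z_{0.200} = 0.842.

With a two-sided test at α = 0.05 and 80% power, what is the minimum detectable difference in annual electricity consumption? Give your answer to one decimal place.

δ = (z_{α/2} + z_β) · √((σ₁²+σ₂²)/n)
  = (1.960 + 0.842) · √(781250/1001)
  = 2.802 · √780.4695
  = 2.802 · 27.9369
  = 78.2792

Minimum detectable difference ≈ 78.3 kWh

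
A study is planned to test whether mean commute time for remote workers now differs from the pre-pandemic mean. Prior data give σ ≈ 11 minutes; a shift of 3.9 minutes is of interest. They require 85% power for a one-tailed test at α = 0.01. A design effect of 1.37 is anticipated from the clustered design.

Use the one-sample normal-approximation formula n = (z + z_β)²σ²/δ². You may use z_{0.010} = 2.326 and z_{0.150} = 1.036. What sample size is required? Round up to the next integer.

n = (z_α + z_β)² · σ² / δ²
  = (2.326 + 1.036)² · 11² / 3.9²
  = 11.3030 · 121 / 15.21
  = 89.92
Design effect: 1.37 × 89.92 = 123.19.
Round up → n = 124.

n = 124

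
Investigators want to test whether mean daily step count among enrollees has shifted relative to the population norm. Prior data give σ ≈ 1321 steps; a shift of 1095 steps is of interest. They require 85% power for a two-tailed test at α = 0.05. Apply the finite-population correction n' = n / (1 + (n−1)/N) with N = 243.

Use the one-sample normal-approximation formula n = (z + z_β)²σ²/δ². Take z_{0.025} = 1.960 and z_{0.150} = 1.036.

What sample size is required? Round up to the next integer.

n = (z_{α/2} + z_β)² · σ² / δ²
  = (1.960 + 1.036)² · 1321² / 1095²
  = 8.9760 · 1745041 / 1199025
  = 13.06
Finite-population correction (N = 243): 13.06 / (1 + (13.06 − 1)/243) = 12.45.
Round up → n = 13.

n = 13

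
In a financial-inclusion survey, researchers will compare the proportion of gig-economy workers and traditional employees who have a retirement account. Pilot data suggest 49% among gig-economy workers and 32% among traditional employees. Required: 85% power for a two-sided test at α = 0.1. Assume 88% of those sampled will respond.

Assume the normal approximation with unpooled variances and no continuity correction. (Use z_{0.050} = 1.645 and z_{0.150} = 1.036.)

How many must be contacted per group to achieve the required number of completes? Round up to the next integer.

n = 133 per group

n = (z_{α/2} + z_β)² · [p₁(1−p₁) + p₂(1−p₂)] / (p₁ − p₂)²
  = (1.645 + 1.036)² · (0.49·0.51 + 0.32·0.68) / (0.17)²
  = (2.681)² · (0.2499 + 0.2176) / 0.0289
  = 7.1878 · 0.4675 / 0.0289
  = 116.27
Adjust for 88% response: 116.27 / 0.88 = 132.13.
Round up → n = 133 per group.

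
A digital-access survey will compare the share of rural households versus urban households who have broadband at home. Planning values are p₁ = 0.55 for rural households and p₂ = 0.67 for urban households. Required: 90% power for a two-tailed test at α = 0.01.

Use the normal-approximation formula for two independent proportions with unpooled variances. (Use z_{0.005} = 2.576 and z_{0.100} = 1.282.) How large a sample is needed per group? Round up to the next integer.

n = 485 per group

n = (z_{α/2} + z_β)² · [p₁(1−p₁) + p₂(1−p₂)] / (p₁ − p₂)²
  = (2.576 + 1.282)² · (0.55·0.45 + 0.67·0.33) / (-0.12)²
  = (3.858)² · (0.2475 + 0.2211) / 0.0144
  = 14.8842 · 0.4686 / 0.0144
  = 484.36
Round up → n = 485 per group.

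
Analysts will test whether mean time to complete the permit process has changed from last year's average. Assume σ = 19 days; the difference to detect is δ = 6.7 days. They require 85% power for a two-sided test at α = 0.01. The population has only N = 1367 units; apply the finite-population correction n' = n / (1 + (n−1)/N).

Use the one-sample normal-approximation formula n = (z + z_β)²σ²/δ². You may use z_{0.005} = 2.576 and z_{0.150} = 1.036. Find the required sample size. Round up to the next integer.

n = (z_{α/2} + z_β)² · σ² / δ²
  = (2.576 + 1.036)² · 19² / 6.7²
  = 13.0465 · 361 / 44.89
  = 104.92
Finite-population correction (N = 1367): 104.92 / (1 + (104.92 − 1)/1367) = 97.51.
Round up → n = 98.

n = 98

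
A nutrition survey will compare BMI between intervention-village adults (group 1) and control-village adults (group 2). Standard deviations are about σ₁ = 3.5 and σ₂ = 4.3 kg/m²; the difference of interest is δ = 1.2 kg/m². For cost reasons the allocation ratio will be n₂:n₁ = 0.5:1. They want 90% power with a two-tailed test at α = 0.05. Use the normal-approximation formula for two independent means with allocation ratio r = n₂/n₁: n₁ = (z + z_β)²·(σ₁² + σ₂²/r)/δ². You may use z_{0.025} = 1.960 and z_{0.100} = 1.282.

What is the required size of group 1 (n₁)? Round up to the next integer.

n₁ = (z_{α/2} + z_β)² · (σ₁² + σ₂²/r) / δ²
   = (1.960 + 1.282)² · (3.5² + 4.3²/0.5) / 1.2²
   = 10.5106 · (12.25 + 36.98) / 1.44
   = 10.5106 · 49.23 / 1.44
   = 359.33
Round up → n₁ = 360; n₂ = r·n₁ = 0.5 × 360 = 180.

n₁ = 360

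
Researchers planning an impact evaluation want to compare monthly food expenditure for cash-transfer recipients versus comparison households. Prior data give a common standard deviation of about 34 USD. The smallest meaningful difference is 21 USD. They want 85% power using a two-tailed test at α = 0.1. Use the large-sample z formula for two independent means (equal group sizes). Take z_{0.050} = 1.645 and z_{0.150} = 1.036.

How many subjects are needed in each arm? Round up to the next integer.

n = 38 per group

n = (z_{α/2} + z_β)² · (σ₁² + σ₂²) / δ²
  = (1.645 + 1.036)² · (2·34² = 2312) / 21²
  = 7.1878 · 2312 / 441
  = 37.68
Round up → n = 38 per group.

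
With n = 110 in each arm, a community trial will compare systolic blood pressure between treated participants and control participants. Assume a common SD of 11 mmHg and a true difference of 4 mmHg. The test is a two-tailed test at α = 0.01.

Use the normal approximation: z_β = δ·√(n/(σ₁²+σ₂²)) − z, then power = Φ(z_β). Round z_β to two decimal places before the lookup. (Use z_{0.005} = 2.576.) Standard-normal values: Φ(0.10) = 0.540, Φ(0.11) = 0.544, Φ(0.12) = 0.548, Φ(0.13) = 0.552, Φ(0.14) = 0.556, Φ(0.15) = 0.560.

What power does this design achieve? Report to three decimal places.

Power ≈ 0.548

z_β = δ·√(n/(σ₁²+σ₂²)) − z_{α/2}
    = 4 · √(110/242) − 2.576
    = 4 · 0.67420 − 2.576
    = 2.6968 − 2.576 = 0.1208 → 0.12
Power = Φ(0.12) = 0.548.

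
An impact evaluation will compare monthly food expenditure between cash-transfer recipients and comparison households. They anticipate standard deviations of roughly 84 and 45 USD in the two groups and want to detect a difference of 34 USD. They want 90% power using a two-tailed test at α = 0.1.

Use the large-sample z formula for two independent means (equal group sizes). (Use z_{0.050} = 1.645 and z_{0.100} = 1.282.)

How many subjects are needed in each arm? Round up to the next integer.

n = (z_{α/2} + z_β)² · (σ₁² + σ₂²) / δ²
  = (1.645 + 1.282)² · (84² + 45² = 9081) / 34²
  = 8.5673 · 9081 / 1156
  = 67.30
Round up → n = 68 per group.

n = 68 per group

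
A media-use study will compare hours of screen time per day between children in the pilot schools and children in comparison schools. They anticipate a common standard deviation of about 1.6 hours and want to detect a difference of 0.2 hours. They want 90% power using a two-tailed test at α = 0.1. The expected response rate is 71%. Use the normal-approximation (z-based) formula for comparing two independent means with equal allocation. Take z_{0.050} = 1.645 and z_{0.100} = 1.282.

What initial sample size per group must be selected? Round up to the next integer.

n = (z_{α/2} + z_β)² · (σ₁² + σ₂²) / δ²
  = (1.645 + 1.282)² · (2·1.6² = 5.12) / 0.2²
  = 8.5673 · 5.12 / 0.04
  = 1096.62
Adjust for 71% response: 1096.62 / 0.71 = 1544.53.
Round up → n = 1545 per group.

n = 1545 per group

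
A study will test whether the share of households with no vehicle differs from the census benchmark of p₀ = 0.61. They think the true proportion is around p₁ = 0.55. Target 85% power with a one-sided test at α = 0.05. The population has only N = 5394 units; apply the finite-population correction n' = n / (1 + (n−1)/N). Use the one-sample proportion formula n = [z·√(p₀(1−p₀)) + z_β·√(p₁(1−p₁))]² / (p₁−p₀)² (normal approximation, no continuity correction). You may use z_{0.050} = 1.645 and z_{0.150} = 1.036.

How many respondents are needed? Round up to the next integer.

n = [z_α·√(p₀q₀) + z_β·√(p₁q₁)]² / (p₁ − p₀)²
  = [1.645·√(0.61·0.39) + 1.036·√(0.55·0.45)]² / (-0.06)²
  = [1.645·0.4877 + 1.036·0.4975]² / 0.0036
  = [1.3178]² / 0.0036
  = 482.35
Finite-population correction (N = 5394): 482.35 / (1 + (482.35 − 1)/5394) = 442.83.
Round up → n = 443.

n = 443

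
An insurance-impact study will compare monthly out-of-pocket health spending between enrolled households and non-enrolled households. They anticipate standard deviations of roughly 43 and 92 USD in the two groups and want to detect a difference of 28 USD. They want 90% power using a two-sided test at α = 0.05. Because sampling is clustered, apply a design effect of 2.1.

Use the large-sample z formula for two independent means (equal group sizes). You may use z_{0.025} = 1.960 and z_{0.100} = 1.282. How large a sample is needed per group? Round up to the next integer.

n = (z_{α/2} + z_β)² · (σ₁² + σ₂²) / δ²
  = (1.960 + 1.282)² · (43² + 92² = 10313) / 28²
  = 10.5106 · 10313 / 784
  = 138.26
Design effect: 2.1 × 138.26 = 290.34.
Round up → n = 291 per group.

n = 291 per group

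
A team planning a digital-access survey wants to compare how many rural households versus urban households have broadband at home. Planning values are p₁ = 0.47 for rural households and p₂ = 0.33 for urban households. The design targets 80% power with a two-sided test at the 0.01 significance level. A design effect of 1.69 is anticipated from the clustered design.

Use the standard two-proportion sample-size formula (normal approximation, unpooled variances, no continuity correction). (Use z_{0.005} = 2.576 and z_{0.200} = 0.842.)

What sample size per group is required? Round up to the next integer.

n = (z_{α/2} + z_β)² · [p₁(1−p₁) + p₂(1−p₂)] / (p₁ − p₂)²
  = (2.576 + 0.842)² · (0.47·0.53 + 0.33·0.67) / (0.14)²
  = (3.418)² · (0.2491 + 0.2211) / 0.0196
  = 11.6827 · 0.4702 / 0.0196
  = 280.27
Design effect: 1.69 × 280.27 = 473.65.
Round up → n = 474 per group.

n = 474 per group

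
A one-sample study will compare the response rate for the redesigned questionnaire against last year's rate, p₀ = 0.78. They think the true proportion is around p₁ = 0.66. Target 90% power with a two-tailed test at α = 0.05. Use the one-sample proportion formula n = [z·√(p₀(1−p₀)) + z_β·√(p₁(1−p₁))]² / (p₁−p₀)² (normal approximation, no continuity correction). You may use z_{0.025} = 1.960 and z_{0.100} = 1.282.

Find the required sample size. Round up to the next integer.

n = 140

n = [z_{α/2}·√(p₀q₀) + z_β·√(p₁q₁)]² / (p₁ − p₀)²
  = [1.960·√(0.78·0.22) + 1.282·√(0.66·0.34)]² / (-0.12)²
  = [1.960·0.4142 + 1.282·0.4737]² / 0.0144
  = [1.4192]² / 0.0144
  = 139.87
Round up → n = 140.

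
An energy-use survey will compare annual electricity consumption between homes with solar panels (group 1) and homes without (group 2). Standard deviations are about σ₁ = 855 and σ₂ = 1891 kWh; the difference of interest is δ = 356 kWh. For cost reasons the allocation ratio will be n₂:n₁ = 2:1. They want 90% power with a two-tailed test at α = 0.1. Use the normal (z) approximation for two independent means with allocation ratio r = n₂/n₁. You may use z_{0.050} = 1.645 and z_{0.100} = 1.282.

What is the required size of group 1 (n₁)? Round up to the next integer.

n₁ = (z_{α/2} + z_β)² · (σ₁² + σ₂²/r) / δ²
   = (1.645 + 1.282)² · (855² + 1891²/2) / 356²
   = 8.5673 · (731025 + 1787940.5) / 126736
   = 8.5673 · 2518965.5 / 126736
   = 170.28
Round up → n₁ = 171; n₂ = r·n₁ = 2 × 171 = 342.

n₁ = 171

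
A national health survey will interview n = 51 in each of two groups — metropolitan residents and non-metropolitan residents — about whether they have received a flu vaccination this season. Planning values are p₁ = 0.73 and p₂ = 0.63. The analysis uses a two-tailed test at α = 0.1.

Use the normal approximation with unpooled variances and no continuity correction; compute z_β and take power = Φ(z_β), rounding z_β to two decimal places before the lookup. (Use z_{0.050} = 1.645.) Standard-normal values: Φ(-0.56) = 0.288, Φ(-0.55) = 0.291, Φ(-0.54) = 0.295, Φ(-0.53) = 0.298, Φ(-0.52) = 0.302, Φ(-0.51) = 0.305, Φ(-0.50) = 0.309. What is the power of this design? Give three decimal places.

Power ≈ 0.288

z_β = |p₁−p₂|·√(n/[p₁q₁+p₂q₂]) − z_{α/2}
    = 0.10 · √(51/0.4302) − 1.645
    = 0.10 · 10.8880 − 1.645
    = 1.0888 − 1.645 = -0.5562 → -0.56
Power = Φ(-0.56) = 0.288.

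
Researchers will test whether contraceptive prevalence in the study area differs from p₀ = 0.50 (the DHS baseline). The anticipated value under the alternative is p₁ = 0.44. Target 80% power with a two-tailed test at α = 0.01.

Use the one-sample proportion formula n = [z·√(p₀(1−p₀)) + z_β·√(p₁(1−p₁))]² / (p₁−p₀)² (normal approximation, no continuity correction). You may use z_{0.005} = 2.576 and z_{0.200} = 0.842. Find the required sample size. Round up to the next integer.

n = [z_{α/2}·√(p₀q₀) + z_β·√(p₁q₁)]² / (p₁ − p₀)²
  = [2.576·√(0.50·0.50) + 0.842·√(0.44·0.56)]² / (-0.06)²
  = [2.576·0.5000 + 0.842·0.4964]² / 0.0036
  = [1.7060]² / 0.0036
  = 808.41
Round up → n = 809.

n = 809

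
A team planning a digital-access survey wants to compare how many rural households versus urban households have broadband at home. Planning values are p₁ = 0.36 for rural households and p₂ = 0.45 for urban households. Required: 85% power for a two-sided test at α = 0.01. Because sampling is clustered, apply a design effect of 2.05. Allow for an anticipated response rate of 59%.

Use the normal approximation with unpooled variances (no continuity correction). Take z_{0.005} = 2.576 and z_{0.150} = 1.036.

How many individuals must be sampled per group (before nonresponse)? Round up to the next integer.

n = (z_{α/2} + z_β)² · [p₁(1−p₁) + p₂(1−p₂)] / (p₁ − p₂)²
  = (2.576 + 1.036)² · (0.36·0.64 + 0.45·0.55) / (-0.09)²
  = (3.612)² · (0.2304 + 0.2475) / 0.0081
  = 13.0465 · 0.4779 / 0.0081
  = 769.75
Design effect: 2.05 × 769.75 = 1577.98.
Adjust for 59% response: 1577.98 / 0.59 = 2674.54.
Round up → n = 2675 per group.

n = 2675 per group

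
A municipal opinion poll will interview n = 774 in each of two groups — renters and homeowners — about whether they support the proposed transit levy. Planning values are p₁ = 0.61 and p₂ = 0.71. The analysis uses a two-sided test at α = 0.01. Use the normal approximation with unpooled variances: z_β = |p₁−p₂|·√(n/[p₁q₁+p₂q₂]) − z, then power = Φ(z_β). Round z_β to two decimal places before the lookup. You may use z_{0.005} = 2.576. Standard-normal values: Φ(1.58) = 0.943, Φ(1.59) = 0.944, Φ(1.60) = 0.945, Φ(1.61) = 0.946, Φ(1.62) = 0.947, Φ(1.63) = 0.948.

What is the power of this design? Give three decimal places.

Power ≈ 0.945

z_β = |p₁−p₂|·√(n/[p₁q₁+p₂q₂]) − z_{α/2}
    = 0.10 · √(774/0.4438) − 2.576
    = 0.10 · 41.7616 − 2.576
    = 4.1762 − 2.576 = 1.6002 → 1.60
Power = Φ(1.60) = 0.945.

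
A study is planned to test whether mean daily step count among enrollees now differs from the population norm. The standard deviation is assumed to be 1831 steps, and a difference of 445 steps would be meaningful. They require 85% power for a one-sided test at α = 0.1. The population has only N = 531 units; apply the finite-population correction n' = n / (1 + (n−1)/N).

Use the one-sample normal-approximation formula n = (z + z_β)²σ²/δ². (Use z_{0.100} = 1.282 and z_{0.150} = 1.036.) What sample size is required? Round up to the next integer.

n = 78

n = (z_α + z_β)² · σ² / δ²
  = (1.282 + 1.036)² · 1831² / 445²
  = 5.3731 · 3352561 / 198025
  = 90.97
Finite-population correction (N = 531): 90.97 / (1 + (90.97 − 1)/531) = 77.79.
Round up → n = 78.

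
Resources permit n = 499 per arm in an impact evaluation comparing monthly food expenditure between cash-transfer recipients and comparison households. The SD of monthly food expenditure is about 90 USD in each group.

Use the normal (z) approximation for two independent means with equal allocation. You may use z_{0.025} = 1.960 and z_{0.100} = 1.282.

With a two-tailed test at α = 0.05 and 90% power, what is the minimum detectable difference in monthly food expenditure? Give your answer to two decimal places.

Minimum detectable difference ≈ 18.47 USD

δ = (z_{α/2} + z_β) · √((σ₁²+σ₂²)/n)
  = (1.960 + 1.282) · √(16200/499)
  = 3.242 · √32.4649
  = 3.242 · 5.6978
  = 18.4723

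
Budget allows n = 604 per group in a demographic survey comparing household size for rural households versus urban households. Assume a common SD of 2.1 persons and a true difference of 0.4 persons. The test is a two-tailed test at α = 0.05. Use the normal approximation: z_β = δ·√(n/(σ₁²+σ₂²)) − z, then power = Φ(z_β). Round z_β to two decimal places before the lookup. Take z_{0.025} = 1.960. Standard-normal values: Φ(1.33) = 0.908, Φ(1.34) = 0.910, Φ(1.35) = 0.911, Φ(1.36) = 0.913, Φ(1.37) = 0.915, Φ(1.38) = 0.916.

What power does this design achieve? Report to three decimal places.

z_β = δ·√(n/(σ₁²+σ₂²)) − z_{α/2}
    = 0.4 · √(604/8.82) − 1.960
    = 0.4 · 8.27531 − 1.960
    = 3.3101 − 1.960 = 1.3501 → 1.35
Power = Φ(1.35) = 0.911.

Power ≈ 0.911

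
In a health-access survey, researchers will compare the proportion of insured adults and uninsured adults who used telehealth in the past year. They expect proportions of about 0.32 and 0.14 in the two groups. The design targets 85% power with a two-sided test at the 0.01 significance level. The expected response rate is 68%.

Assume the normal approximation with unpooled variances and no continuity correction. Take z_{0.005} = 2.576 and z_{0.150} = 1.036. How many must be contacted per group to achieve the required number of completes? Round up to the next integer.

n = 201 per group

n = (z_{α/2} + z_β)² · [p₁(1−p₁) + p₂(1−p₂)] / (p₁ − p₂)²
  = (2.576 + 1.036)² · (0.32·0.68 + 0.14·0.86) / (0.18)²
  = (3.612)² · (0.2176 + 0.1204) / 0.0324
  = 13.0465 · 0.3380 / 0.0324
  = 136.10
Adjust for 68% response: 136.10 / 0.68 = 200.15.
Round up → n = 201 per group.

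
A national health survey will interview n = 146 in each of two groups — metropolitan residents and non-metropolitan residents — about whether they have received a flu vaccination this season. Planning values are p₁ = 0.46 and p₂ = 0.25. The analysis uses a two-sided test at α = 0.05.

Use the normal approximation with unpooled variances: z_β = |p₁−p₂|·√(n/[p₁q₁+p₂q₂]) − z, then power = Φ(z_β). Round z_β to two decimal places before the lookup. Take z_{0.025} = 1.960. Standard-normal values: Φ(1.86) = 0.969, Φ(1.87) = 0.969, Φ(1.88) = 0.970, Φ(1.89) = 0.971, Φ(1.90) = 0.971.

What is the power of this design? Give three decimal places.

Power ≈ 0.970

z_β = |p₁−p₂|·√(n/[p₁q₁+p₂q₂]) − z_{α/2}
    = 0.21 · √(146/0.4359) − 1.960
    = 0.21 · 18.3013 − 1.960
    = 3.8433 − 1.960 = 1.8833 → 1.88
Power = Φ(1.88) = 0.970.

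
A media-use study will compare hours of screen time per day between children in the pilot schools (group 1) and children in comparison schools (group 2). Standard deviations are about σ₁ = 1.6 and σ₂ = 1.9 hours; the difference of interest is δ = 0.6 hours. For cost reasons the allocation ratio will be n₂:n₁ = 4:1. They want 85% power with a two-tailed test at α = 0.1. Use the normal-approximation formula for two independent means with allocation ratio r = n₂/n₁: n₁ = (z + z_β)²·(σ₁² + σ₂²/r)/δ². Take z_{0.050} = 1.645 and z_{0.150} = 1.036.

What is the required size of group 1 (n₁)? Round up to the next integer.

n₁ = 70

n₁ = (z_{α/2} + z_β)² · (σ₁² + σ₂²/r) / δ²
   = (1.645 + 1.036)² · (1.6² + 1.9²/4) / 0.6²
   = 7.1878 · (2.56 + 0.9025) / 0.36
   = 7.1878 · 3.4625 / 0.36
   = 69.13
Round up → n₁ = 70; n₂ = r·n₁ = 4 × 70 = 280.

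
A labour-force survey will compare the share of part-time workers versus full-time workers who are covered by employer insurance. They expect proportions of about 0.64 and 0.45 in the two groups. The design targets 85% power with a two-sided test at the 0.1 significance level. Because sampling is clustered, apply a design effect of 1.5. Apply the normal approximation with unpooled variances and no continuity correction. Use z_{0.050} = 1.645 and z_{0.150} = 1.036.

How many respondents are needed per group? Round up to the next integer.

n = (z_{α/2} + z_β)² · [p₁(1−p₁) + p₂(1−p₂)] / (p₁ − p₂)²
  = (1.645 + 1.036)² · (0.64·0.36 + 0.45·0.55) / (0.19)²
  = (2.681)² · (0.2304 + 0.2475) / 0.0361
  = 7.1878 · 0.4779 / 0.0361
  = 95.15
Design effect: 1.5 × 95.15 = 142.73.
Round up → n = 143 per group.

n = 143 per group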